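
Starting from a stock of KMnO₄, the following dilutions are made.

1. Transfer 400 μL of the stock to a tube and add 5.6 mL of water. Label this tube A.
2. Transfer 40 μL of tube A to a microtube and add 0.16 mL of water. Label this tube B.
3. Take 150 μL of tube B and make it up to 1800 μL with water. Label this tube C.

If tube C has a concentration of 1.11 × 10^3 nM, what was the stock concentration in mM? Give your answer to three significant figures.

Step 1: 400 μL + 5.6 mL = 6000 μL total → factor 6000/400 = 15
Step 2: 40 μL + 0.16 mL = 200 μL total → factor 200/40 = 5
Step 3: 150 μL brought to 1800 μL → factor 1800/150 = 12
Overall dilution factor = 15 × 5 × 12 = 900
Stock = 1.11 × 10^3 nM × 900 = 9.990 × 10^5 nM = 0.999 mM

0.999 mM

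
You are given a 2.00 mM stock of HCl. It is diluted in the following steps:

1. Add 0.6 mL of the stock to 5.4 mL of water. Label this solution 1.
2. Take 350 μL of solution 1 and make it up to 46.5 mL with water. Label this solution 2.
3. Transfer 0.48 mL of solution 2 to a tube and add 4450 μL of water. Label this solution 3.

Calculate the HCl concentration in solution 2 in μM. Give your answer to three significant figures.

1.51 μM

Step 1: 0.6 mL + 5.4 mL = 6 mL total → factor 6/0.6 = 10
Step 2: 350 μL brought to 46.5 mL → factor 46500/350 = 132.86
Dilution factor through solution 2 = 10 × 132.86 = 1328.6
[solution 2] = 2.00 mM / 1328.6 = 0.001505 mM = 1.51 μM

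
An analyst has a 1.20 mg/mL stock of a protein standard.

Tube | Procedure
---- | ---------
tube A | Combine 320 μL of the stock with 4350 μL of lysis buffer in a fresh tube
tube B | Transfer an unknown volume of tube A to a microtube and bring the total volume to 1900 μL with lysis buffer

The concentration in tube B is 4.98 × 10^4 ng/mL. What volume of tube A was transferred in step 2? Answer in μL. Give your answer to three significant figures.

1.15 × 10^3 μL

Step 1: 320 μL + 4350 μL = 4670 μL total → factor 4670/320 = 14.594
Step 2: v brought to 1900 μL → factor = 1900 μL/v
Product of known-step factors = 14.594
Overall factor = 1.20 mg/mL / (4.98 × 10^4 ng/mL) = 24.096
Step-2 factor = 24.096 / 14.594 = 1.6511
v = 1900 μL / 1.6511 = 1.15 × 10^3 μL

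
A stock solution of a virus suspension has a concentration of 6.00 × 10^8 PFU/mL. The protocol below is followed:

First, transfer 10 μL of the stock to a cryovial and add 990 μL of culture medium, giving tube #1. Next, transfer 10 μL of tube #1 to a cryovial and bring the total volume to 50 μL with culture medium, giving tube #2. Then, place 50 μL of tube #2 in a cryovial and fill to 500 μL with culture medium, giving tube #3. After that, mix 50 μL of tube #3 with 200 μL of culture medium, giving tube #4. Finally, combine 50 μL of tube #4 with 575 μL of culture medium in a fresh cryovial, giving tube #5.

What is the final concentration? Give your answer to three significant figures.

Step 1: 10 μL + 990 μL = 1000 μL total → factor 1000/10 = 100
Step 2: 10 μL brought to 50 μL → factor 50/10 = 5
Step 3: 50 μL brought to 500 μL → factor 500/50 = 10
Step 4: 50 μL + 200 μL = 250 μL total → factor 250/50 = 5
Step 5: 50 μL + 575 μL = 625 μL total → factor 625/50 = 12.5
Overall dilution factor = 100 × 5 × 10 × 5 × 12.5 = 3.125 × 10^5
Final = 6.00 × 10^8 PFU/mL / 3.125 × 10^5 = 1.92 × 10^3 PFU/mL

1.92 × 10^3 PFU/mL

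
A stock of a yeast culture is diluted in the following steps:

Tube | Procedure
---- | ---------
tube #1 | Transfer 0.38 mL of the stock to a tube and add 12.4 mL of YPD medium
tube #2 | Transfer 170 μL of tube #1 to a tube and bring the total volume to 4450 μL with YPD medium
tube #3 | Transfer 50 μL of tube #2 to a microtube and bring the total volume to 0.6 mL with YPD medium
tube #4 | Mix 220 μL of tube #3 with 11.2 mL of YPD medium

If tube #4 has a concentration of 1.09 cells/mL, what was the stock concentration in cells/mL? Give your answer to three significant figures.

5.98 × 10^5 cells/mL

Step 1: 0.38 mL + 12.4 mL = 12.78 mL total → factor 12.78/0.38 = 33.632
Step 2: 170 μL brought to 4450 μL → factor 4450/170 = 26.176
Step 3: 50 μL brought to 0.6 mL → factor 600/50 = 12
Step 4: 220 μL + 11.2 mL = 11420 μL total → factor 11420/220 = 51.909
Overall dilution factor = 33.632 × 26.176 × 12 × 51.909 = 5.4838 × 10^5
Stock = 1.09 cells/mL × 5.4838 × 10^5 = 5.98 × 10^5 cells/mL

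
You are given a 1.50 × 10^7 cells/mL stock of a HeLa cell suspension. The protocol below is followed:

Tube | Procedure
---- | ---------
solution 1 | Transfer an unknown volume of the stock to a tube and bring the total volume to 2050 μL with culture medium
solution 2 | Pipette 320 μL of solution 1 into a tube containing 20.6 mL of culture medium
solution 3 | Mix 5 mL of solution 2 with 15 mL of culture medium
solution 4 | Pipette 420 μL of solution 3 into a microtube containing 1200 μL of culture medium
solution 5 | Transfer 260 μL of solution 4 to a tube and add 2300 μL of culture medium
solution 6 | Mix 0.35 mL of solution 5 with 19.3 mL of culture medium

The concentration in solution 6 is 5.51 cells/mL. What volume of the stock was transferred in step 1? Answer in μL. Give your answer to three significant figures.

Step 1: v brought to 2050 μL → factor = 2050 μL/v
Step 2: 320 μL + 20.6 mL = 20920 μL total → factor 20920/320 = 65.375
Step 3: 5 mL + 15 mL = 20 mL total → factor 20/5 = 4
Step 4: 420 μL + 1200 μL = 1620 μL total → factor 1620/420 = 3.8571
Step 5: 260 μL + 2300 μL = 2560 μL total → factor 2560/260 = 9.8462
Step 6: 0.35 mL + 19.3 mL = 19.65 mL total → factor 19.65/0.35 = 56.143
Product of known-step factors = 5.5757 × 10^5
Overall factor = 1.50 × 10^7 cells/mL / (5.51 cells/mL) = 2.7223 × 10^6
Step-1 factor = 2.7223 × 10^6 / 5.5757 × 10^5 = 4.8825
v = 2050 μL / 4.8825 = 420 μL

420 μL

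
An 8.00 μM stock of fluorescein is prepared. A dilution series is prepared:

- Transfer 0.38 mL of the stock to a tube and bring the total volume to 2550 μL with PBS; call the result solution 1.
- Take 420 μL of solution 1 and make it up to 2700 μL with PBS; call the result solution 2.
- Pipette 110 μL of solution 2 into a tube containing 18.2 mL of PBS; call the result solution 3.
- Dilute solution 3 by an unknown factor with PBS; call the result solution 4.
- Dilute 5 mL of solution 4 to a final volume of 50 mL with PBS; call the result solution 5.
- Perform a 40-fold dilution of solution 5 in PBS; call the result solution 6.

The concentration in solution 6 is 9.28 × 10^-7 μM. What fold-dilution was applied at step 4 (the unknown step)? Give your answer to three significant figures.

Step 1: 0.38 mL brought to 2550 μL → factor 2.55/0.38 = 6.7105
Step 2: 420 μL brought to 2700 μL → factor 2700/420 = 6.4286
Step 3: 110 μL + 18.2 mL = 18310 μL total → factor 18310/110 = 166.45
Step 4: unknown factor x
Step 5: 5 mL brought to 50 mL → factor 50/5 = 10
Step 6: 40-fold → factor 40
Product of known-step factors = 2.8723 × 10^6
Overall factor = 8.00 μM / (9.28 × 10^-7 μM) = 8.6207 × 10^6
x = 8.6207 × 10^6 / 2.8723 × 10^6 = 3.00

3.00-fold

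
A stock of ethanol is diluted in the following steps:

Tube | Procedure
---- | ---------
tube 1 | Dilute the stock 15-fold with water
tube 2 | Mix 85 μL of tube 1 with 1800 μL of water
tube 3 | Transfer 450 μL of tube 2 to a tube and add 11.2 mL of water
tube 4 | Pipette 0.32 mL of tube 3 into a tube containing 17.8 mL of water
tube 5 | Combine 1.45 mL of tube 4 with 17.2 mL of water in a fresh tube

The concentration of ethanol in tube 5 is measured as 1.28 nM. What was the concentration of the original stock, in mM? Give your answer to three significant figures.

Step 1: 15-fold → factor 15
Step 2: 85 μL + 1800 μL = 1885 μL total → factor 1885/85 = 22.176
Step 3: 450 μL + 11.2 mL = 11650 μL total → factor 11650/450 = 25.889
Step 4: 0.32 mL + 17.8 mL = 18.12 mL total → factor 18.12/0.32 = 56.625
Step 5: 1.45 mL + 17.2 mL = 18.65 mL total → factor 18.65/1.45 = 12.862
Overall dilution factor = 15 × 22.176 × 25.889 × 56.625 × 12.862 = 6.2721 × 10^6
Stock = 1.28 nM × 6.2721 × 10^6 = 8.028 × 10^6 nM = 8.03 mM

8.03 mM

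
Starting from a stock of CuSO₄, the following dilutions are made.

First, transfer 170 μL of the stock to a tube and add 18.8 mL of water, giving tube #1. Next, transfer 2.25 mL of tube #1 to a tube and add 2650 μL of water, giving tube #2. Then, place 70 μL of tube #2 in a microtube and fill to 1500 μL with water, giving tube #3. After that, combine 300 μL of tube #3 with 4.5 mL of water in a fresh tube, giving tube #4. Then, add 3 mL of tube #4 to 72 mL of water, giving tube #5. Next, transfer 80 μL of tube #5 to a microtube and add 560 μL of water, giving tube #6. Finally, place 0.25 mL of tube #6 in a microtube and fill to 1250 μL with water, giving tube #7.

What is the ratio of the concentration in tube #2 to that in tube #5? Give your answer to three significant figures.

Step 1: 170 μL + 18.8 mL = 18970 μL total → factor 18970/170 = 111.59
Step 2: 2.25 mL + 2650 μL = 4.9 mL total → factor 4.9/2.25 = 2.1778
Step 3: 70 μL brought to 1500 μL → factor 1500/70 = 21.429
Step 4: 300 μL + 4.5 mL = 4800 μL total → factor 4800/300 = 16
Step 5: 3 mL + 72 mL = 75 mL total → factor 75/3 = 25
Dilution factor to tube #2 = 243.01; to tube #5 = 2.083 × 10^6
[tube #2]/[tube #5] = (factor to tube #5)/(factor to tube #2) = 2.083 × 10^6/243.01 = 8.57 × 10^3

8.57 × 10^3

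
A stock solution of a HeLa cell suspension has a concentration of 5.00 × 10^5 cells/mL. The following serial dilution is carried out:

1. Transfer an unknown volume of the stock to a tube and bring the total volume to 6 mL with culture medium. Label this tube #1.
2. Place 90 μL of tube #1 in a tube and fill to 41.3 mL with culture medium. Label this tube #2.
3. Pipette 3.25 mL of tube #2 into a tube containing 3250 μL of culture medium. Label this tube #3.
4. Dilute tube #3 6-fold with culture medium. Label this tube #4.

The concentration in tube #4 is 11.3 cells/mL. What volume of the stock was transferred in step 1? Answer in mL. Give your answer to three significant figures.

Step 1: v brought to 6 mL → factor = 6 mL/v
Step 2: 90 μL brought to 41.3 mL → factor 41300/90 = 458.89
Step 3: 3.25 mL + 3250 μL = 6.5 mL total → factor 6.5/3.25 = 2
Step 4: 6-fold → factor 6
Product of known-step factors = 5506.7
Overall factor = 5.00 × 10^5 cells/mL / (11.3 cells/mL) = 44248
Step-1 factor = 44248 / 5506.7 = 8.0353
v = 6 mL / 8.0353 = 0.747 mL

0.747 mL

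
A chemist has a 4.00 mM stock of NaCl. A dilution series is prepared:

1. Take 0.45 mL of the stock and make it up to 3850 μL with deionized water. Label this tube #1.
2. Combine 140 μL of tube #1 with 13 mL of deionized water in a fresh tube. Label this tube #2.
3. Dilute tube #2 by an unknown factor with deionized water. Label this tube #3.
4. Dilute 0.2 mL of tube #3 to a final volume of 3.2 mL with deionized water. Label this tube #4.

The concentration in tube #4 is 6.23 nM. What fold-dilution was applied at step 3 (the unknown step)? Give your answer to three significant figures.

Step 1: 0.45 mL brought to 3850 μL → factor 3.85/0.45 = 8.5556
Step 2: 140 μL + 13 mL = 13140 μL total → factor 13140/140 = 93.857
Step 3: unknown factor x
Step 4: 0.2 mL brought to 3.2 mL → factor 3.2/0.2 = 16
Product of known-step factors = 12848
Overall factor = 4.00 mM / (6.23 nM) = 6.4205 × 10^5
x = 6.4205 × 10^5 / 12848 = 50.0

50.0-fold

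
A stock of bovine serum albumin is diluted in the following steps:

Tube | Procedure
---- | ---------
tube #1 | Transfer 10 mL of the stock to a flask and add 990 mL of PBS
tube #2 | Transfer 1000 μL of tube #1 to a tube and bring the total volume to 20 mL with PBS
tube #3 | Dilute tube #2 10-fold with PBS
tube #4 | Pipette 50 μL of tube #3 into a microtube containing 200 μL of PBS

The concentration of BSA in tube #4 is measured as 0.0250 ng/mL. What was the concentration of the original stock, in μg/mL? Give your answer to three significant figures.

Step 1: 10 mL + 990 mL = 1000 mL total → factor 1000/10 = 100
Step 2: 1000 μL brought to 20 mL → factor 20000/1000 = 20
Step 3: 10-fold → factor 10
Step 4: 50 μL + 200 μL = 250 μL total → factor 250/50 = 5
Overall dilution factor = 100 × 20 × 10 × 5 = 1 × 10^5
Stock = 0.0250 ng/mL × 1 × 10^5 = 2500 ng/mL = 2.50 μg/mL

2.50 μg/mL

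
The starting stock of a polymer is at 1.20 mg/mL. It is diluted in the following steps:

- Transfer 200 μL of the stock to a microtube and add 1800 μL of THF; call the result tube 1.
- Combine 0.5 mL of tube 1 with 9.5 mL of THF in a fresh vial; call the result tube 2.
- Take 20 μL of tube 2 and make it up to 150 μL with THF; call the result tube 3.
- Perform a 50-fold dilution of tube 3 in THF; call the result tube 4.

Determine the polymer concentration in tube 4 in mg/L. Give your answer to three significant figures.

Step 1: 200 μL + 1800 μL = 2000 μL total → factor 2000/200 = 10
Step 2: 0.5 mL + 9.5 mL = 10 mL total → factor 10/0.5 = 20
Step 3: 20 μL brought to 150 μL → factor 150/20 = 7.5
Step 4: 50-fold → factor 50
Overall dilution factor = 10 × 20 × 7.5 × 50 = 75000
Final = 1.20 mg/mL / 75000 = 1.600 × 10^-5 mg/mL = 0.0160 mg/L

0.0160 mg/L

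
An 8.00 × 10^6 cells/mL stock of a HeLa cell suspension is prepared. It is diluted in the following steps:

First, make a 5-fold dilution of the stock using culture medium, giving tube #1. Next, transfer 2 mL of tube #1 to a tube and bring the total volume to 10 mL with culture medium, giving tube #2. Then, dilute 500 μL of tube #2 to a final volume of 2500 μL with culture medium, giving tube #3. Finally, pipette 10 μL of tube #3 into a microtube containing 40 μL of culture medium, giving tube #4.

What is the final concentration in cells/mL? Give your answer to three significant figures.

Step 1: 5-fold → factor 5
Step 2: 2 mL brought to 10 mL → factor 10/2 = 5
Step 3: 500 μL brought to 2500 μL → factor 2500/500 = 5
Step 4: 10 μL + 40 μL = 50 μL total → factor 50/10 = 5
Overall dilution factor = 5 × 5 × 5 × 5 = 625
Final = 8.00 × 10^6 cells/mL / 625 = 1.28 × 10^4 cells/mL

1.28 × 10^4 cells/mL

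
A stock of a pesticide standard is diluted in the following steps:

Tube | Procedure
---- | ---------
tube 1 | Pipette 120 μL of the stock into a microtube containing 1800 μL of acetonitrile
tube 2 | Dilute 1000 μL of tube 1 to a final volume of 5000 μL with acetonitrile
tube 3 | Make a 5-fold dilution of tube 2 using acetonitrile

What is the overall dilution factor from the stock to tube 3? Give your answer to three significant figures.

400

Step 1: 120 μL + 1800 μL = 1920 μL total → factor 1920/120 = 16
Step 2: 1000 μL brought to 5000 μL → factor 5000/1000 = 5
Step 3: 5-fold → factor 5
Overall dilution factor = 16 × 5 × 5 = 400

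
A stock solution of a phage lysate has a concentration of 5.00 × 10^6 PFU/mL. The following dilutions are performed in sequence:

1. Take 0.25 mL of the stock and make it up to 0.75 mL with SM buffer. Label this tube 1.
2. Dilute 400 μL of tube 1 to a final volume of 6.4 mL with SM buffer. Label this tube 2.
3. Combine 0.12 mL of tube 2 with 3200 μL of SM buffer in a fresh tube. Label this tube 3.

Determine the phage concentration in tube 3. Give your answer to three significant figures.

3.77 × 10^3 PFU/mL

Step 1: 0.25 mL brought to 0.75 mL → factor 0.75/0.25 = 3
Step 2: 400 μL brought to 6.4 mL → factor 6400/400 = 16
Step 3: 0.12 mL + 3200 μL = 3.32 mL total → factor 3.32/0.12 = 27.667
Overall dilution factor = 3 × 16 × 27.667 = 1328
Final = 5.00 × 10^6 PFU/mL / 1328 = 3.77 × 10^3 PFU/mL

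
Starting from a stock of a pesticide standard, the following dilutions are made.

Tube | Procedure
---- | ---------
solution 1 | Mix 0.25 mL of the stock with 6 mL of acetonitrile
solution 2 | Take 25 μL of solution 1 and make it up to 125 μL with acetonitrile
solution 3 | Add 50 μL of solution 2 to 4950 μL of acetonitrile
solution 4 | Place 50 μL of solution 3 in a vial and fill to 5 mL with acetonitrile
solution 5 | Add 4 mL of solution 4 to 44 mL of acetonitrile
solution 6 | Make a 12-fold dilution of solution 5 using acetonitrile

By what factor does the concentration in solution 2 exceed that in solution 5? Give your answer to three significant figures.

1.20 × 10^5

Step 1: 0.25 mL + 6 mL = 6.25 mL total → factor 6.25/0.25 = 25
Step 2: 25 μL brought to 125 μL → factor 125/25 = 5
Step 3: 50 μL + 4950 μL = 5000 μL total → factor 5000/50 = 100
Step 4: 50 μL brought to 5 mL → factor 5000/50 = 100
Step 5: 4 mL + 44 mL = 48 mL total → factor 48/4 = 12
Dilution factor to solution 2 = 125; to solution 5 = 1.5 × 10^7
[solution 2]/[solution 5] = (factor to solution 5)/(factor to solution 2) = 1.5 × 10^7/125 = 1.20 × 10^5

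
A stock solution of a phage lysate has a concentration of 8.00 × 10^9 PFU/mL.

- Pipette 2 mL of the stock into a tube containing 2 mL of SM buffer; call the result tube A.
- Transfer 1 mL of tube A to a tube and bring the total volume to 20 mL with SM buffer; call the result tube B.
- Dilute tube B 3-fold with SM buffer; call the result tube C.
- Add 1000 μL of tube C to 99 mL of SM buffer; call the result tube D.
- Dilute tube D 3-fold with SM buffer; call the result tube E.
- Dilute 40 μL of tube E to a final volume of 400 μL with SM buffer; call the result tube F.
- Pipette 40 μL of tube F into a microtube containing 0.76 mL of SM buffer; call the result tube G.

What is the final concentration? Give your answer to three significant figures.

1.11 × 10^3 PFU/mL

Step 1: 2 mL + 2 mL = 4 mL total → factor 4/2 = 2
Step 2: 1 mL brought to 20 mL → factor 20/1 = 20
Step 3: 3-fold → factor 3
Step 4: 1000 μL + 99 mL = 1 × 10^5 μL total → factor 1 × 10^5/1000 = 100
Step 5: 3-fold → factor 3
Step 6: 40 μL brought to 400 μL → factor 400/40 = 10
Step 7: 40 μL + 0.76 mL = 800 μL total → factor 800/40 = 20
Overall dilution factor = 2 × 20 × 3 × 100 × 3 × 10 × 20 = 7.2 × 10^6
Final = 8.00 × 10^9 PFU/mL / 7.2 × 10^6 = 1.11 × 10^3 PFU/mL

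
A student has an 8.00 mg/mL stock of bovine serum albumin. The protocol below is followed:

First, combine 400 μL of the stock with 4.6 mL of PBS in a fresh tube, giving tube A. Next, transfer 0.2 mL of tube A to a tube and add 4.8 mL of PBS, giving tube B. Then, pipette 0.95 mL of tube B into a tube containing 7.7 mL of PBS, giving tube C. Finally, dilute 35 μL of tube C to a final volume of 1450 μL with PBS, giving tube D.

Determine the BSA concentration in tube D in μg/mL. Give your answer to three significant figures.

Step 1: 400 μL + 4.6 mL = 5000 μL total → factor 5000/400 = 12.5
Step 2: 0.2 mL + 4.8 mL = 5 mL total → factor 5/0.2 = 25
Step 3: 0.95 mL + 7.7 mL = 8.65 mL total → factor 8.65/0.95 = 9.1053
Step 4: 35 μL brought to 1450 μL → factor 1450/35 = 41.429
Overall dilution factor = 12.5 × 25 × 9.1053 × 41.429 = 1.1788 × 10^5
Final = 8.00 mg/mL / 1.1788 × 10^5 = 6.787 × 10^-5 mg/mL = 0.0679 μg/mL

0.0679 μg/mL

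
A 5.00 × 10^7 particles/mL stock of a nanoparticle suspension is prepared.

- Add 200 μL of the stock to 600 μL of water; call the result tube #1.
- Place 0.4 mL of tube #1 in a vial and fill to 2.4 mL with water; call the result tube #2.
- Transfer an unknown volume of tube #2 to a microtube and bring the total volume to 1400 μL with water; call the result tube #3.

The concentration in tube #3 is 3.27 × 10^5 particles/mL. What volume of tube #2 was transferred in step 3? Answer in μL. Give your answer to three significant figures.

220 μL

Step 1: 200 μL + 600 μL = 800 μL total → factor 800/200 = 4
Step 2: 0.4 mL brought to 2.4 mL → factor 2.4/0.4 = 6
Step 3: v brought to 1400 μL → factor = 1400 μL/v
Product of known-step factors = 24
Overall factor = 5.00 × 10^7 particles/mL / (3.27 × 10^5 particles/mL) = 152.91
Step-3 factor = 152.91 / 24 = 6.371
v = 1400 μL / 6.371 = 220 μL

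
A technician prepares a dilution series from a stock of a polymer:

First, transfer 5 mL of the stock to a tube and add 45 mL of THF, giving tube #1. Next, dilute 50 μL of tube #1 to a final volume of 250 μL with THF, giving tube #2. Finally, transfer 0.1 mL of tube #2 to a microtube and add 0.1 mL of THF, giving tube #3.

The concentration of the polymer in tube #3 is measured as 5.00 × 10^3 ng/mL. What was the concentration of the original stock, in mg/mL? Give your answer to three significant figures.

Step 1: 5 mL + 45 mL = 50 mL total → factor 50/5 = 10
Step 2: 50 μL brought to 250 μL → factor 250/50 = 5
Step 3: 0.1 mL + 0.1 mL = 0.2 mL total → factor 0.2/0.1 = 2
Overall dilution factor = 10 × 5 × 2 = 100
Stock = 5.00 × 10^3 ng/mL × 100 = 5.000 × 10^5 ng/mL = 0.500 mg/mL

0.500 mg/mL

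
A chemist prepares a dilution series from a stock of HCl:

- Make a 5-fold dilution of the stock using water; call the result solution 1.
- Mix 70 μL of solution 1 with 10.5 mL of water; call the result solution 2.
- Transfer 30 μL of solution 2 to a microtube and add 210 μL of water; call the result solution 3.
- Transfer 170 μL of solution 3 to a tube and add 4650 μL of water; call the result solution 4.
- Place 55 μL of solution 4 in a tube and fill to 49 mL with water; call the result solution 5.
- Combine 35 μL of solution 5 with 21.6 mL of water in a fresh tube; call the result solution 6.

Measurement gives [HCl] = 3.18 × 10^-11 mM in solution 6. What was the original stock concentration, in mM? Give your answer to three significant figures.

3.00 mM

Step 1: 5-fold → factor 5
Step 2: 70 μL + 10.5 mL = 10570 μL total → factor 10570/70 = 151
Step 3: 30 μL + 210 μL = 240 μL total → factor 240/30 = 8
Step 4: 170 μL + 4650 μL = 4820 μL total → factor 4820/170 = 28.353
Step 5: 55 μL brought to 49 mL → factor 49000/55 = 890.91
Step 6: 35 μL + 21.6 mL = 21635 μL total → factor 21635/35 = 618.14
Overall dilution factor = 5 × 151 × 8 × 28.353 × 890.91 × 618.14 = 9.431 × 10^10
Stock = 3.18 × 10^-11 mM × 9.431 × 10^10 = 3.00 mM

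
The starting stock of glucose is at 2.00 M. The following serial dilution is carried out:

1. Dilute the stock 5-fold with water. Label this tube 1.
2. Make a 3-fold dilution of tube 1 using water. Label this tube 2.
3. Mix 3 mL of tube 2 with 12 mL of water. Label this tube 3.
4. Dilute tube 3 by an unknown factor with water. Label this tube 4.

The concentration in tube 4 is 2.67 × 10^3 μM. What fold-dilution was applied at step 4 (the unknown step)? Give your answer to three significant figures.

9.99-fold

Step 1: 5-fold → factor 5
Step 2: 3-fold → factor 3
Step 3: 3 mL + 12 mL = 15 mL total → factor 15/3 = 5
Step 4: unknown factor x
Product of known-step factors = 75
Overall factor = 2.00 M / (2.67 × 10^3 μM) = 749.06
x = 749.06 / 75 = 9.99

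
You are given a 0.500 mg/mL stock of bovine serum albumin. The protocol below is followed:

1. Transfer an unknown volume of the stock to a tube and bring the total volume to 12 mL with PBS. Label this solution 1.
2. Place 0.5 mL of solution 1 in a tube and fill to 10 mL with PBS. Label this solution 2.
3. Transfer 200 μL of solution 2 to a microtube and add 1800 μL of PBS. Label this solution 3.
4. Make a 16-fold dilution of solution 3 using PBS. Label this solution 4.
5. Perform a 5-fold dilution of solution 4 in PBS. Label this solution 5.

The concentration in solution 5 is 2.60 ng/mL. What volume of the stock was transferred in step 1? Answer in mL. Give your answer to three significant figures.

Step 1: v brought to 12 mL → factor = 12 mL/v
Step 2: 0.5 mL brought to 10 mL → factor 10/0.5 = 20
Step 3: 200 μL + 1800 μL = 2000 μL total → factor 2000/200 = 10
Step 4: 16-fold → factor 16
Step 5: 5-fold → factor 5
Product of known-step factors = 16000
Overall factor = 0.500 mg/mL / (2.60 ng/mL) = 1.9231 × 10^5
Step-1 factor = 1.9231 × 10^5 / 16000 = 12.019
v = 12 mL / 12.019 = 0.998 mL

0.998 mL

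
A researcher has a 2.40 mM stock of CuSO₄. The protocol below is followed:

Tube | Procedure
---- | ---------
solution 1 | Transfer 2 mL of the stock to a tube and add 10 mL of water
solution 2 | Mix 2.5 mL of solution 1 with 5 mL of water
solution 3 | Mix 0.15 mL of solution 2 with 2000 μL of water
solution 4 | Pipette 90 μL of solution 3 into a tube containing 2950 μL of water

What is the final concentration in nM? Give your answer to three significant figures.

275 nM

Step 1: 2 mL + 10 mL = 12 mL total → factor 12/2 = 6
Step 2: 2.5 mL + 5 mL = 7.5 mL total → factor 7.5/2.5 = 3
Step 3: 0.15 mL + 2000 μL = 2.15 mL total → factor 2.15/0.15 = 14.333
Step 4: 90 μL + 2950 μL = 3040 μL total → factor 3040/90 = 33.778
Overall dilution factor = 6 × 3 × 14.333 × 33.778 = 8714.7
Final = 2.40 mM / 8714.7 = 0.0002754 mM = 275 nM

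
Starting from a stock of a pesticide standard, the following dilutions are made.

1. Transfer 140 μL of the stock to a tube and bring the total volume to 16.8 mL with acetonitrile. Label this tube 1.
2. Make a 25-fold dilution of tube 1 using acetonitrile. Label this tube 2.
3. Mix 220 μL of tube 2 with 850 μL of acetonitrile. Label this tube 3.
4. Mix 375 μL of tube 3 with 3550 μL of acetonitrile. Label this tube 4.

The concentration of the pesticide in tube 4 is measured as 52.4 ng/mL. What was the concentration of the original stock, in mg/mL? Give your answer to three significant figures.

8.00 mg/mL

Step 1: 140 μL brought to 16.8 mL → factor 16800/140 = 120
Step 2: 25-fold → factor 25
Step 3: 220 μL + 850 μL = 1070 μL total → factor 1070/220 = 4.8636
Step 4: 375 μL + 3550 μL = 3925 μL total → factor 3925/375 = 10.467
Overall dilution factor = 120 × 25 × 4.8636 × 10.467 = 1.5272 × 10^5
Stock = 52.4 ng/mL × 1.5272 × 10^5 = 8.002 × 10^6 ng/mL = 8.00 mg/mL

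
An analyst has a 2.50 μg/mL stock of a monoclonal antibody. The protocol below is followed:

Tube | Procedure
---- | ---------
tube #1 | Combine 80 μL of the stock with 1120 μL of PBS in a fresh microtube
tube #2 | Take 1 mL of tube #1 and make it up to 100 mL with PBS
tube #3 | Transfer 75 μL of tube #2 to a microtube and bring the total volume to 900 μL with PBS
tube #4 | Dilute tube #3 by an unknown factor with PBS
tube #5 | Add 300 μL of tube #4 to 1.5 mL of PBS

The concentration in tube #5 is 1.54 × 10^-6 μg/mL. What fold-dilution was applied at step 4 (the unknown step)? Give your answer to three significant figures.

Step 1: 80 μL + 1120 μL = 1200 μL total → factor 1200/80 = 15
Step 2: 1 mL brought to 100 mL → factor 100/1 = 100
Step 3: 75 μL brought to 900 μL → factor 900/75 = 12
Step 4: unknown factor x
Step 5: 300 μL + 1.5 mL = 1800 μL total → factor 1800/300 = 6
Product of known-step factors = 1.08 × 10^5
Overall factor = 2.50 μg/mL / (1.54 × 10^-6 μg/mL) = 1.6234 × 10^6
x = 1.6234 × 10^6 / 1.08 × 10^5 = 15.0

15.0-fold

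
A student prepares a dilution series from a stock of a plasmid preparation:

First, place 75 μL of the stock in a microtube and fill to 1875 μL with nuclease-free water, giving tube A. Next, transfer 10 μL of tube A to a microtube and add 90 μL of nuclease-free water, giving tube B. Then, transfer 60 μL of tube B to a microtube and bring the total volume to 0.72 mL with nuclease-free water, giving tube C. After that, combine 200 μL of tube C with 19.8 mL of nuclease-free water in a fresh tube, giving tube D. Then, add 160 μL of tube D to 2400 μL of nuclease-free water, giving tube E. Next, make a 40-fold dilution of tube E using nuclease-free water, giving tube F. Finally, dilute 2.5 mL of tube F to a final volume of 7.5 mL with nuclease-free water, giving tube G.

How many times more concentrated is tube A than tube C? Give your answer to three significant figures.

120

Step 1: 75 μL brought to 1875 μL → factor 1875/75 = 25
Step 2: 10 μL + 90 μL = 100 μL total → factor 100/10 = 10
Step 3: 60 μL brought to 0.72 mL → factor 720/60 = 12
Dilution factor to tube A = 25; to tube C = 3000
[tube A]/[tube C] = (factor to tube C)/(factor to tube A) = 3000/25 = 120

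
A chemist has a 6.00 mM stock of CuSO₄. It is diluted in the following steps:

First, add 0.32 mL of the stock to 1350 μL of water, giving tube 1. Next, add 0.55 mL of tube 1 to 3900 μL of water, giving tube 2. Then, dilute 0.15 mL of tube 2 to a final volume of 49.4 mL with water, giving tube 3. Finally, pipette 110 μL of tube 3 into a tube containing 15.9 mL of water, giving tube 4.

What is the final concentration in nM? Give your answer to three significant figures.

Step 1: 0.32 mL + 1350 μL = 1.67 mL total → factor 1.67/0.32 = 5.2188
Step 2: 0.55 mL + 3900 μL = 4.45 mL total → factor 4.45/0.55 = 8.0909
Step 3: 0.15 mL brought to 49.4 mL → factor 49.4/0.15 = 329.33
Step 4: 110 μL + 15.9 mL = 16010 μL total → factor 16010/110 = 145.55
Overall dilution factor = 5.2188 × 8.0909 × 329.33 × 145.55 = 2.0239 × 10^6
Final = 6.00 mM / 2.0239 × 10^6 = 2.965 × 10^-6 mM = 2.96 nM

2.96 nM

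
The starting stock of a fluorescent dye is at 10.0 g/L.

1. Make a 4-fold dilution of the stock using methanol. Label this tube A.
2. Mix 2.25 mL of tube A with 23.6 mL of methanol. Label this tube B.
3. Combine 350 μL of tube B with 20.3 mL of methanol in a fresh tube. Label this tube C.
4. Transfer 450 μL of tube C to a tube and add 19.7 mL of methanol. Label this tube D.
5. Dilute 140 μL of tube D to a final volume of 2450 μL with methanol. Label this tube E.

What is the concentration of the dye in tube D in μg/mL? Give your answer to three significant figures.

Step 1: 4-fold → factor 4
Step 2: 2.25 mL + 23.6 mL = 25.85 mL total → factor 25.85/2.25 = 11.489
Step 3: 350 μL + 20.3 mL = 20650 μL total → factor 20650/350 = 59
Step 4: 450 μL + 19.7 mL = 20150 μL total → factor 20150/450 = 44.778
Dilution factor through tube D = 4 × 11.489 × 59 × 44.778 = 1.2141 × 10^5
[tube D] = 10.0 g/L / 1.2141 × 10^5 = 8.237 × 10^-5 g/L = 0.0824 μg/mL

0.0824 μg/mL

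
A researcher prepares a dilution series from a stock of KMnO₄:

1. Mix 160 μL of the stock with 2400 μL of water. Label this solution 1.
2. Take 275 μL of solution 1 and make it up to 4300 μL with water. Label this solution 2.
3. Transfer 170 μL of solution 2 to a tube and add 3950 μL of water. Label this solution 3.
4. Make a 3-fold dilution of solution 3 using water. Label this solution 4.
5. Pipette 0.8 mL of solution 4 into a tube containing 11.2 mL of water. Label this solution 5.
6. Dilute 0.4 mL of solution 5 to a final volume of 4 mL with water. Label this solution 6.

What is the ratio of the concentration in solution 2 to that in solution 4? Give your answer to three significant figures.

72.7

Step 1: 160 μL + 2400 μL = 2560 μL total → factor 2560/160 = 16
Step 2: 275 μL brought to 4300 μL → factor 4300/275 = 15.636
Step 3: 170 μL + 3950 μL = 4120 μL total → factor 4120/170 = 24.235
Step 4: 3-fold → factor 3
Dilution factor to solution 2 = 250.18; to solution 4 = 18190
[solution 2]/[solution 4] = (factor to solution 4)/(factor to solution 2) = 18190/250.18 = 72.7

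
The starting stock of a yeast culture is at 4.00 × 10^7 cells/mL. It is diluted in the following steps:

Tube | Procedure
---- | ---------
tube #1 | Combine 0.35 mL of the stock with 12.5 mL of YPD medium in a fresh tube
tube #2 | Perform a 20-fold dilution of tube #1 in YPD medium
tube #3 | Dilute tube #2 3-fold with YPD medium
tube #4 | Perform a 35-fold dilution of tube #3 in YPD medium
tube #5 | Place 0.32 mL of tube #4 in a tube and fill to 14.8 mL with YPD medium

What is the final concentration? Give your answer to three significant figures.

11.2 cells/mL

Step 1: 0.35 mL + 12.5 mL = 12.85 mL total → factor 12.85/0.35 = 36.714
Step 2: 20-fold → factor 20
Step 3: 3-fold → factor 3
Step 4: 35-fold → factor 35
Step 5: 0.32 mL brought to 14.8 mL → factor 14.8/0.32 = 46.25
Overall dilution factor = 36.714 × 20 × 3 × 35 × 46.25 = 3.5659 × 10^6
Final = 4.00 × 10^7 cells/mL / 3.5659 × 10^6 = 11.2 cells/mL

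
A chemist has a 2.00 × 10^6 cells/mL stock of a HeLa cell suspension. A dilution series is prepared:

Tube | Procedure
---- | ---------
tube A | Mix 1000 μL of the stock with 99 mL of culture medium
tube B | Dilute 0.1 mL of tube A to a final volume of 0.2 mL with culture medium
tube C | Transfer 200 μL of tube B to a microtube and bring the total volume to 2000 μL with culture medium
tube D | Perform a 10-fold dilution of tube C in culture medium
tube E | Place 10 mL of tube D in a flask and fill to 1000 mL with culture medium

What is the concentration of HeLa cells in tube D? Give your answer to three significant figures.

100 cells/mL

Step 1: 1000 μL + 99 mL = 1 × 10^5 μL total → factor 1 × 10^5/1000 = 100
Step 2: 0.1 mL brought to 0.2 mL → factor 0.2/0.1 = 2
Step 3: 200 μL brought to 2000 μL → factor 2000/200 = 10
Step 4: 10-fold → factor 10
Dilution factor through tube D = 100 × 2 × 10 × 10 = 20000
[tube D] = 2.00 × 10^6 cells/mL / 20000 = 100 cells/mL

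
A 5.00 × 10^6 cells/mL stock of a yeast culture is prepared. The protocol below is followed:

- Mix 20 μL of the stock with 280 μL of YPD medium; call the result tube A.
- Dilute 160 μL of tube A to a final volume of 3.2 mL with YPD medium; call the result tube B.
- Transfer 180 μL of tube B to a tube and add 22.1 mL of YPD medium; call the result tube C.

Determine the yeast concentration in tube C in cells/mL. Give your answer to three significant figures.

135 cells/mL

Step 1: 20 μL + 280 μL = 300 μL total → factor 300/20 = 15
Step 2: 160 μL brought to 3.2 mL → factor 3200/160 = 20
Step 3: 180 μL + 22.1 mL = 22280 μL total → factor 22280/180 = 123.78
Overall dilution factor = 15 × 20 × 123.78 = 37133
Final = 5.00 × 10^6 cells/mL / 37133 = 135 cells/mL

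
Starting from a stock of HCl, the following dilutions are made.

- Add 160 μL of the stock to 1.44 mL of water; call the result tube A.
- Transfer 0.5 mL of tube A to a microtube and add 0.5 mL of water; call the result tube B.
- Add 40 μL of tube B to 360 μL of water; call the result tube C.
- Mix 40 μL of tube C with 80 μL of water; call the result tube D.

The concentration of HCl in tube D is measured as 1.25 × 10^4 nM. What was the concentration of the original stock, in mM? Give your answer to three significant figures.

Step 1: 160 μL + 1.44 mL = 1600 μL total → factor 1600/160 = 10
Step 2: 0.5 mL + 0.5 mL = 1 mL total → factor 1/0.5 = 2
Step 3: 40 μL + 360 μL = 400 μL total → factor 400/40 = 10
Step 4: 40 μL + 80 μL = 120 μL total → factor 120/40 = 3
Overall dilution factor = 10 × 2 × 10 × 3 = 600
Stock = 1.25 × 10^4 nM × 600 = 7.500 × 10^6 nM = 7.50 mM

7.50 mM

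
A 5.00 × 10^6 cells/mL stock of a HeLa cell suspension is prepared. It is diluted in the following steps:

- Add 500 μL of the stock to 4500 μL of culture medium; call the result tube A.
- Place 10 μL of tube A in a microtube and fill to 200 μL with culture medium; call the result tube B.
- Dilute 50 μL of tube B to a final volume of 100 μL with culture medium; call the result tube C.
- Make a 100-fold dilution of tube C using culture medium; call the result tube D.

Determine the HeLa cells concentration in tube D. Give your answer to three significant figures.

125 cells/mL

Step 1: 500 μL + 4500 μL = 5000 μL total → factor 5000/500 = 10
Step 2: 10 μL brought to 200 μL → factor 200/10 = 20
Step 3: 50 μL brought to 100 μL → factor 100/50 = 2
Step 4: 100-fold → factor 100
Overall dilution factor = 10 × 20 × 2 × 100 = 40000
Final = 5.00 × 10^6 cells/mL / 40000 = 125 cells/mL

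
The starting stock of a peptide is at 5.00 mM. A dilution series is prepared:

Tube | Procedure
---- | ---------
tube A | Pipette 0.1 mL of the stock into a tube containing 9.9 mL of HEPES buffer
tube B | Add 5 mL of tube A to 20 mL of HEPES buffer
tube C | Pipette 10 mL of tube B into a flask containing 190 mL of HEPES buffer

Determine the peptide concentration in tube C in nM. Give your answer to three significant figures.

500 nM

Step 1: 0.1 mL + 9.9 mL = 10 mL total → factor 10/0.1 = 100
Step 2: 5 mL + 20 mL = 25 mL total → factor 25/5 = 5
Step 3: 10 mL + 190 mL = 200 mL total → factor 200/10 = 20
Overall dilution factor = 100 × 5 × 20 = 10000
Final = 5.00 mM / 10000 = 0.0005000 mM = 500 nM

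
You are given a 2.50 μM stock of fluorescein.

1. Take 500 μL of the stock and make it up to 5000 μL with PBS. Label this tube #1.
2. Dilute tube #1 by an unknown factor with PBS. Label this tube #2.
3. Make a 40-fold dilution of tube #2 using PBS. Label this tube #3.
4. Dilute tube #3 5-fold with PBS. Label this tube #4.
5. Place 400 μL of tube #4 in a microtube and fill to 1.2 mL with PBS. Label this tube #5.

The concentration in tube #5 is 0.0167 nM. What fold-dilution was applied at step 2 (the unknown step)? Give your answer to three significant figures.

Step 1: 500 μL brought to 5000 μL → factor 5000/500 = 10
Step 2: unknown factor x
Step 3: 40-fold → factor 40
Step 4: 5-fold → factor 5
Step 5: 400 μL brought to 1.2 mL → factor 1200/400 = 3
Product of known-step factors = 6000
Overall factor = 2.50 μM / (0.0167 nM) = 1.497 × 10^5
x = 1.497 × 10^5 / 6000 = 25.0

25.0-fold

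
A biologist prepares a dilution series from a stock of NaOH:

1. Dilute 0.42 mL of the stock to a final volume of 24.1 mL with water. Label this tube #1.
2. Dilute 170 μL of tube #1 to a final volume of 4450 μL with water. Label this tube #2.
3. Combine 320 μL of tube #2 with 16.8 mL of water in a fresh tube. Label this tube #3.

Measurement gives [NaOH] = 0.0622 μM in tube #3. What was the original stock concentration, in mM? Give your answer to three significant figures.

Step 1: 0.42 mL brought to 24.1 mL → factor 24.1/0.42 = 57.381
Step 2: 170 μL brought to 4450 μL → factor 4450/170 = 26.176
Step 3: 320 μL + 16.8 mL = 17120 μL total → factor 17120/320 = 53.5
Overall dilution factor = 57.381 × 26.176 × 53.5 = 80359
Stock = 0.0622 μM × 80359 = 4998 μM = 5.00 mM

5.00 mM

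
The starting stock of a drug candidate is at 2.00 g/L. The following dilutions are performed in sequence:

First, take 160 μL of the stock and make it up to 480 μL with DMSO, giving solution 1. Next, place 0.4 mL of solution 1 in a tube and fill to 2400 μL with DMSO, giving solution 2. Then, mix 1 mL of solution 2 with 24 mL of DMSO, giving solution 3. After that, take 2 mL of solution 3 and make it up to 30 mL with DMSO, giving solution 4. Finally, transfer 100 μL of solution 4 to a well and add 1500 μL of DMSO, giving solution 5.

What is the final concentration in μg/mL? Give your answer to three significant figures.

0.0185 μg/mL

Step 1: 160 μL brought to 480 μL → factor 480/160 = 3
Step 2: 0.4 mL brought to 2400 μL → factor 2.4/0.4 = 6
Step 3: 1 mL + 24 mL = 25 mL total → factor 25/1 = 25
Step 4: 2 mL brought to 30 mL → factor 30/2 = 15
Step 5: 100 μL + 1500 μL = 1600 μL total → factor 1600/100 = 16
Overall dilution factor = 3 × 6 × 25 × 15 × 16 = 1.08 × 10^5
Final = 2.00 g/L / 1.08 × 10^5 = 1.852 × 10^-5 g/L = 0.0185 μg/mL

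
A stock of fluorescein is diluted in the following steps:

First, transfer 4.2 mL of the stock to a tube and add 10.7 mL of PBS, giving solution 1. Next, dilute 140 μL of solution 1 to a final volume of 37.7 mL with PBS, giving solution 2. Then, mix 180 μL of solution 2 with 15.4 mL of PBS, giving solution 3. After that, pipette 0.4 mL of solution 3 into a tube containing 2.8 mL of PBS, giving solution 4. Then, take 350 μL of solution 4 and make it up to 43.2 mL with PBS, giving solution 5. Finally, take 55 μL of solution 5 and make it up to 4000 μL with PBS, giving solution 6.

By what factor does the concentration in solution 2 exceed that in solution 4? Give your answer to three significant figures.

Step 1: 4.2 mL + 10.7 mL = 14.9 mL total → factor 14.9/4.2 = 3.5476
Step 2: 140 μL brought to 37.7 mL → factor 37700/140 = 269.29
Step 3: 180 μL + 15.4 mL = 15580 μL total → factor 15580/180 = 86.556
Step 4: 0.4 mL + 2.8 mL = 3.2 mL total → factor 3.2/0.4 = 8
Dilution factor to solution 2 = 955.32; to solution 4 = 6.6151 × 10^5
[solution 2]/[solution 4] = (factor to solution 4)/(factor to solution 2) = 6.6151 × 10^5/955.32 = 692

692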